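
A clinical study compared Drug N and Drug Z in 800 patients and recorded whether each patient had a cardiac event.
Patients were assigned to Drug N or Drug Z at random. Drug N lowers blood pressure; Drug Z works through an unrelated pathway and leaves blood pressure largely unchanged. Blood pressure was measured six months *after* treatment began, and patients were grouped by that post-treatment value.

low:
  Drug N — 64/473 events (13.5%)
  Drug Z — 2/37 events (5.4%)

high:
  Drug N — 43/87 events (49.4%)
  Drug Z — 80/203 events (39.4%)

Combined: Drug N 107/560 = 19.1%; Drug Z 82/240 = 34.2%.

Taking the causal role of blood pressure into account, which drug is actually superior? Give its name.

Stratifying would compare drugs among patients the drugs themselves sorted into blood pressure groups — a form of selection on an intermediate. The unconditioned pooled rates give the total causal effect.
Pooled: Drug N 19.1% vs Drug Z 34.2%; Drug N is lower overall.

Drug N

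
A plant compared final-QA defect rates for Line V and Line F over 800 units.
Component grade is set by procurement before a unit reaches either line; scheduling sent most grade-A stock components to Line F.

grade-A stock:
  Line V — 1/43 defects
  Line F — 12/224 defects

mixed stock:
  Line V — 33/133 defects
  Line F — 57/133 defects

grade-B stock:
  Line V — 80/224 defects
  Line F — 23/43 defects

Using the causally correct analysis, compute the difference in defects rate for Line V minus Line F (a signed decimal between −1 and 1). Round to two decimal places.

Line V is lower inside every component grade stratum but Line F is lower in aggregate. Whether to stratify depends on how component grade relates to the line.
The imbalance in component grade arose from how units were allocated, not from anything the line did; and component grade independently affects the outcome. The pooled gap is confounded — condition on component grade.
Adjusting over the population distribution of component grade: 0.334·(0.023−0.054) + 0.333·(0.248−0.429) + 0.334·(0.357−0.535) = -0.129.

-0.13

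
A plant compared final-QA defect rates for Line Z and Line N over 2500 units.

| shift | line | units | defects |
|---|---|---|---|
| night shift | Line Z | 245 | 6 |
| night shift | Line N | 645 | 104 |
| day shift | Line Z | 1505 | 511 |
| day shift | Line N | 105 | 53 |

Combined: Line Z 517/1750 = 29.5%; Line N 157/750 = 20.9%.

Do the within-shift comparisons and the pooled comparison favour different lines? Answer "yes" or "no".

Within each shift level (night shift 2.4% vs 16.1%; day shift 34.0% vs 50.5%), Line Z has the lower rate every time. Pooled: 29.5% vs 20.9% — Line N has the lower rate overall. The two comparisons disagree.

yes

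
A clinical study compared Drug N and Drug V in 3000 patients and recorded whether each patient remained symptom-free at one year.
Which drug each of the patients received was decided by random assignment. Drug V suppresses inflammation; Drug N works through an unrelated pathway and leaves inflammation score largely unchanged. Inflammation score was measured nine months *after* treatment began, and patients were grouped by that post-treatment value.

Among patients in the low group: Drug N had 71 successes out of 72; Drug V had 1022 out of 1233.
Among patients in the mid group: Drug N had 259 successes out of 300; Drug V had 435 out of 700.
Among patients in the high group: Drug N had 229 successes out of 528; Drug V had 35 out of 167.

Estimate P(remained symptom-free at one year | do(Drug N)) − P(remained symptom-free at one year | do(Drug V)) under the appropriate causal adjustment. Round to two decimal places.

-0.09

The inflammation score-specific comparison favours Drug N throughout, but the pooled figures favour Drug V. The question is whether to condition on inflammation score.
Inflammation score is downstream of the drug. One should not condition on a consequence of treatment, so the overall rates are the right comparison.
The causal difference is the pooled difference: 0.621 − 0.710 = -0.089.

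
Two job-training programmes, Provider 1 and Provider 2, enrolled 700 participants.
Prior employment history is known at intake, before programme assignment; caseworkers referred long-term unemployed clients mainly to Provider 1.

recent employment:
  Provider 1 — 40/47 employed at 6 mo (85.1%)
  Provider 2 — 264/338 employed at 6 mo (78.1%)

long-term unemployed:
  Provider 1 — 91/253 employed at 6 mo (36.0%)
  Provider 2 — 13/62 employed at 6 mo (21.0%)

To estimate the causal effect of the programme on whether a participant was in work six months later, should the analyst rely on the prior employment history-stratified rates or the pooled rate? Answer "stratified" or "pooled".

stratified

Within every prior employment history level Provider 1 has the higher rate, yet pooled Provider 2 does — Simpson's reversal.
Prior employment history differs across programmes for reasons unrelated to any effect of the programme itself, and it separately predicts the outcome — a classic confounder. We must compare within prior employment history levels.
Within each level — recent employment: 85.1% vs 78.1%; long-term unemployed: 36.0% vs 21.0% — Provider 1 is higher every time.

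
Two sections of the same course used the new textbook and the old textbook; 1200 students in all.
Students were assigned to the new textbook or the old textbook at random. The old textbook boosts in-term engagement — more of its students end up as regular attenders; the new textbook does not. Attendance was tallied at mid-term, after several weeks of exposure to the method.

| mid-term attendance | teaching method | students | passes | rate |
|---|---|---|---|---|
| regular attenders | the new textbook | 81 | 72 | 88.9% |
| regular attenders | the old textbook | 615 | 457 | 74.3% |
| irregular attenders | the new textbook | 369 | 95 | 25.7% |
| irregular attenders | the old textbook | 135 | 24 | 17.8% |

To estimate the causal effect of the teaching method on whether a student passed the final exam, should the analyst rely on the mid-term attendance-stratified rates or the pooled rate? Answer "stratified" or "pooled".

pooled

the new textbook is higher inside every mid-term attendance stratum but the old textbook is higher in aggregate. Whether to stratify depends on how mid-term attendance relates to the teaching method.
The distribution of mid-term attendance is itself part of what the teaching method does — it is an intermediate outcome. Holding it fixed would remove that part of the effect; the total effect is the pooled difference.
Pooled: the new textbook 37.1% vs the old textbook 64.1%; the old textbook is higher overall.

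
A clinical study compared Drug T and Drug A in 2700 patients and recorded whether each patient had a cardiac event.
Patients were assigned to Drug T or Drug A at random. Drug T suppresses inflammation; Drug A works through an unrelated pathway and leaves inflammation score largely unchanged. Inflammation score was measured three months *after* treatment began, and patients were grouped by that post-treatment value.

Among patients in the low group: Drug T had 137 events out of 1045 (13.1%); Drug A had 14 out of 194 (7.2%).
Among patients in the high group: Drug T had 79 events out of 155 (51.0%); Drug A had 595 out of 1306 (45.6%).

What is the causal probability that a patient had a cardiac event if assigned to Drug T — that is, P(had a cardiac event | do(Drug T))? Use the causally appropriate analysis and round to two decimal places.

Within every inflammation score level Drug A has the lower rate, yet pooled Drug T does — Simpson's reversal.
Stratifying would compare drugs among patients the drugs themselves sorted into inflammation score groups — a form of selection on an intermediate. The unconditioned pooled rates give the total causal effect.
So P(outcome | do(Drug T)) is just the pooled rate for Drug T: 216/1200 = 0.180.

0.18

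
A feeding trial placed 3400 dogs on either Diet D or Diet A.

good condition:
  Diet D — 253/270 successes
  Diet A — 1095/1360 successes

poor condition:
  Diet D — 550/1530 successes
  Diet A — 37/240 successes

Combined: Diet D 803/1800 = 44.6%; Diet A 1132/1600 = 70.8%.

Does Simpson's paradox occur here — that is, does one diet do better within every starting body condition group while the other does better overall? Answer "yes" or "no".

Within each starting body condition level (good condition 93.7% vs 80.5%; poor condition 35.9% vs 15.4%), Diet D has the higher rate every time. Pooled: 44.6% vs 70.8% — Diet A has the higher rate overall. The two comparisons disagree.

yes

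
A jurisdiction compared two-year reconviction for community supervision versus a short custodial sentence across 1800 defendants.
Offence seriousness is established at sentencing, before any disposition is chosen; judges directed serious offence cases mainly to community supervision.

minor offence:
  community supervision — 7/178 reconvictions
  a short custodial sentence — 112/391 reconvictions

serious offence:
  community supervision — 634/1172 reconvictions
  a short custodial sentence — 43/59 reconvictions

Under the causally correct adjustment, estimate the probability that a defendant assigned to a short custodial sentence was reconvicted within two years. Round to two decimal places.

The offence seriousness-specific comparison favours community supervision throughout, but the pooled figures favour a short custodial sentence. The question is whether to condition on offence seriousness.
Here offence seriousness is a common cause — it drives both which disposition a case falls under and the outcome. The crude comparison mixes populations; the stratum-specific rates are the causally relevant ones.
Standardising a short custodial sentence to the population offence seriousness mix: 0.316·112/391 + 0.684·43/59 = 0.589.

0.59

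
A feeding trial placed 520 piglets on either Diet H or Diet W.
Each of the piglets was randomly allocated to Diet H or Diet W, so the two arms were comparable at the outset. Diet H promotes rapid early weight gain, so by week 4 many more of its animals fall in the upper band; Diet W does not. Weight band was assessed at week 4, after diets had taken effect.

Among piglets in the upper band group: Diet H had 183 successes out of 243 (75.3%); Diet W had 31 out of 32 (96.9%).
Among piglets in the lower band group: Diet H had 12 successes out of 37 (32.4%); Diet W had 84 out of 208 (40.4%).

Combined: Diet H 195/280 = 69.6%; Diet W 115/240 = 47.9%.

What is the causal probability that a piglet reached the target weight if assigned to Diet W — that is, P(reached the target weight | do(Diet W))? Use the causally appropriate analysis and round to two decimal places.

Because the diet influences week-4 weight band, week-4 weight band is a post-treatment mediator, not a confounder. Stratifying on it would bias the estimate; the causal effect is the crude pooled difference.
So P(outcome | do(Diet W)) is just the pooled rate for Diet W: 115/240 = 0.479.

0.48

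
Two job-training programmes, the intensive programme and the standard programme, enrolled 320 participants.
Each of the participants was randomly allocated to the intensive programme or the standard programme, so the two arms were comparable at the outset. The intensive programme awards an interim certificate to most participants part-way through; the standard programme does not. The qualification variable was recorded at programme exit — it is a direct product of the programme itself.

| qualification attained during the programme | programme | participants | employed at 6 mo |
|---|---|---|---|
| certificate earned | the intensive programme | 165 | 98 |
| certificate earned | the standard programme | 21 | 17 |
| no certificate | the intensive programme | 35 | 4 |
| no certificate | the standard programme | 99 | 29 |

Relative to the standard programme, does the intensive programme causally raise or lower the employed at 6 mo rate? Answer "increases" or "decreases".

Stratifying would compare programmes among participants the programmes themselves sorted into qualification attained during the programme groups — a form of selection on an intermediate. The unconditioned pooled rates give the total causal effect.
Pooled: the intensive programme 51.0% vs the standard programme 38.3%; the intensive programme is higher overall.

increases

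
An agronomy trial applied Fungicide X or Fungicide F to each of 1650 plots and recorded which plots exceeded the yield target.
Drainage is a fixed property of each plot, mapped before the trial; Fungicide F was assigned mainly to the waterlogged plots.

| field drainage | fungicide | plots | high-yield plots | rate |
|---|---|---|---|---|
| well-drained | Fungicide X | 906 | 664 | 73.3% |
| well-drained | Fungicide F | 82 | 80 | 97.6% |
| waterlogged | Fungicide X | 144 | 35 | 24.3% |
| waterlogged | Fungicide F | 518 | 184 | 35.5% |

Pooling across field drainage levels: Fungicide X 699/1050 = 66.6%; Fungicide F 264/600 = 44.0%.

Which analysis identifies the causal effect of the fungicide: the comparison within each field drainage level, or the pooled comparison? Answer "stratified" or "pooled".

stratified

Since field drainage is a pre-existing factor (not a product of the fungicide) and it affects the outcome on its own, it is a confounder. The stratified rates, not the pooled rate, identify the causal effect.
Within each level — well-drained: 73.3% vs 97.6%; waterlogged: 24.3% vs 35.5% — Fungicide F is higher every time.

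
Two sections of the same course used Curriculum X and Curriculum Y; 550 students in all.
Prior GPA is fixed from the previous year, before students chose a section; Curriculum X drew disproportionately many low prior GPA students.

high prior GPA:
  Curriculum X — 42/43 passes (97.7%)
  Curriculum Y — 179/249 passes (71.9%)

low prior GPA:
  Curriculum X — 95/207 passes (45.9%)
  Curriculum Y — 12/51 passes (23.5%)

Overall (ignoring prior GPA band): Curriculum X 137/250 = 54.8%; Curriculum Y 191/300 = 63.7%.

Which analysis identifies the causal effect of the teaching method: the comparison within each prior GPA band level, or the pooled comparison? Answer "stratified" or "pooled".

stratified

The stratified and pooled comparisons disagree (Curriculum X wins within each prior GPA band; Curriculum Y wins overall), so the answer turns on the causal role of prior GPA band.
Prior GPA band differs across teaching methods for reasons unrelated to any effect of the teaching method itself, and it separately predicts the outcome — a classic confounder. We must compare within prior GPA band levels.
Within each level — high prior GPA: 97.7% vs 71.9%; low prior GPA: 45.9% vs 23.5% — Curriculum X is higher every time.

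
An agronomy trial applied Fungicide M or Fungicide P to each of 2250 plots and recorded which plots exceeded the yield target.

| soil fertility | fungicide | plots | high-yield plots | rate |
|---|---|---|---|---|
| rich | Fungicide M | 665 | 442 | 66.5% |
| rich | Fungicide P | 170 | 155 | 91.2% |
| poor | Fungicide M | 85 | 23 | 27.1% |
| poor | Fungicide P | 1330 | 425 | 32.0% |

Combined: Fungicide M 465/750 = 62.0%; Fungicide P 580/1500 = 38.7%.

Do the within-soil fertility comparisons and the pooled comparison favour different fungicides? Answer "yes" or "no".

yes

Within each soil fertility level (rich 66.5% vs 91.2%; poor 27.1% vs 32.0%), Fungicide P has the higher rate every time. Pooled: 62.0% vs 38.7% — Fungicide M has the higher rate overall. The two comparisons disagree.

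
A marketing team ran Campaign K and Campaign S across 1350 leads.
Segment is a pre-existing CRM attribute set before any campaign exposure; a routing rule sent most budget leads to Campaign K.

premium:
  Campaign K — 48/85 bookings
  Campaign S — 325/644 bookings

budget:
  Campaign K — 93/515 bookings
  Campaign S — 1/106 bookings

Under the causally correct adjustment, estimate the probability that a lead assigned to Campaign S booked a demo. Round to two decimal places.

0.28

Since customer segment is a pre-existing factor (not a product of the campaign) and it affects the outcome on its own, it is a confounder. The stratified rates, not the pooled rate, identify the causal effect.
Standardising Campaign S to the population customer segment mix: 0.540·325/644 + 0.460·1/106 = 0.277.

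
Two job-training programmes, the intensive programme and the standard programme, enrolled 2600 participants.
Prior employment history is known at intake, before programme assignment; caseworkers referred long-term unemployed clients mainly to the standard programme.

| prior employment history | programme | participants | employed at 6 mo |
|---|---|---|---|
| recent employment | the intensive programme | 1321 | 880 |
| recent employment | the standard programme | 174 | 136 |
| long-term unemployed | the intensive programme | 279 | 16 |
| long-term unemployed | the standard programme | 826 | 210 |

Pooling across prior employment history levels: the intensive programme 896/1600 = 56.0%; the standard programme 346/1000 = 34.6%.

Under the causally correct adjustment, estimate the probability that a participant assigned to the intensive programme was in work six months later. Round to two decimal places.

0.41

Here prior employment history is a common cause — it drives both which programme a case falls under and the outcome. The crude comparison mixes populations; the stratum-specific rates are the causally relevant ones.
Standardising the intensive programme to the population prior employment history mix: 0.575·880/1321 + 0.425·16/279 = 0.407.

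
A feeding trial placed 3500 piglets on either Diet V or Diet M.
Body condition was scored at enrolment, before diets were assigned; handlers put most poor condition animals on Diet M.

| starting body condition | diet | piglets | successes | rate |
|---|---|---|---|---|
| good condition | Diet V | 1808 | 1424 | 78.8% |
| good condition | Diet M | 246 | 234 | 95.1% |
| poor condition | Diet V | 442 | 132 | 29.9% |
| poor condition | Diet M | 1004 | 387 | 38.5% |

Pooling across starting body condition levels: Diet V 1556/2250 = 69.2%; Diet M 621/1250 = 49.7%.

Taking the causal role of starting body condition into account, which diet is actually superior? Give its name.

Diet M

Starting body condition is set before the diet has any effect — it is not caused by the diet — and it independently drives the outcome. That makes it a confounder, so the causal comparison is within starting body condition levels.
Within each level — good condition: 78.8% vs 95.1%; poor condition: 29.9% vs 38.5% — Diet M is higher every time.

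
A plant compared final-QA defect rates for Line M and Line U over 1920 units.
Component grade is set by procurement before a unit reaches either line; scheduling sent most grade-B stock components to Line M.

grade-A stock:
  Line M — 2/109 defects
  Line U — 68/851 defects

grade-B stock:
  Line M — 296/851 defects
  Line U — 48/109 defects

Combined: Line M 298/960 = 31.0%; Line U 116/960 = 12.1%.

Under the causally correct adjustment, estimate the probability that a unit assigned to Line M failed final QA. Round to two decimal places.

Component grade is set before the line has any effect — it is not caused by the line — and it independently drives the outcome. That makes it a confounder, so the causal comparison is within component grade levels.
Standardising Line M to the population component grade mix: 0.500·2/109 + 0.500·296/851 = 0.183.

0.18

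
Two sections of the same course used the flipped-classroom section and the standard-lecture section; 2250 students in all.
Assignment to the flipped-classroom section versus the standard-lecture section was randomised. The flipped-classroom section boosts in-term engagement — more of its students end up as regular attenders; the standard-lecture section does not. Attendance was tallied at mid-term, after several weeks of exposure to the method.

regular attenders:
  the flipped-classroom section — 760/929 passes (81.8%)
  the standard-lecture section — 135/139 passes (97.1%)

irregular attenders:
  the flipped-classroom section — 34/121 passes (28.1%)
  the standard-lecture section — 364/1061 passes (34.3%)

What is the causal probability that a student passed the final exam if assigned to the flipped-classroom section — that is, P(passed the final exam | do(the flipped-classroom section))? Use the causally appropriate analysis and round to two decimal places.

Because the teaching method influences mid-term attendance, mid-term attendance is a post-treatment mediator, not a confounder. Stratifying on it would bias the estimate; the causal effect is the crude pooled difference.
So P(outcome | do(the flipped-classroom section)) is just the pooled rate for the flipped-classroom section: 794/1050 = 0.756.

0.76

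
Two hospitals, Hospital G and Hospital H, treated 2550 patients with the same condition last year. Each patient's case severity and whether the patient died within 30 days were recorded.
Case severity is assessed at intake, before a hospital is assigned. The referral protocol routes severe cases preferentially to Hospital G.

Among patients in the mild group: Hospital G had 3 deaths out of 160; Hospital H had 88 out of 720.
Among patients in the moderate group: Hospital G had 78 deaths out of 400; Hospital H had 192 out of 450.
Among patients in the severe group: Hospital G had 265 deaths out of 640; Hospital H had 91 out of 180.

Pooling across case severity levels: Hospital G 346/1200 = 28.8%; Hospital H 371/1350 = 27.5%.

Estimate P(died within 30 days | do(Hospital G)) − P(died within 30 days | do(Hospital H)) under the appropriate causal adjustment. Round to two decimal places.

Within every case severity level Hospital G has the lower rate, yet pooled Hospital H does — Simpson's reversal.
Nothing the hospital does changes case severity; the imbalance is an allocation artefact. With case severity also predicting the outcome, the pooled figure is confounded, and the within-stratum comparison is the causal one.
Adjusting over the population distribution of case severity: 0.345·(0.019−0.122) + 0.333·(0.195−0.427) + 0.322·(0.414−0.506) = -0.142.

-0.14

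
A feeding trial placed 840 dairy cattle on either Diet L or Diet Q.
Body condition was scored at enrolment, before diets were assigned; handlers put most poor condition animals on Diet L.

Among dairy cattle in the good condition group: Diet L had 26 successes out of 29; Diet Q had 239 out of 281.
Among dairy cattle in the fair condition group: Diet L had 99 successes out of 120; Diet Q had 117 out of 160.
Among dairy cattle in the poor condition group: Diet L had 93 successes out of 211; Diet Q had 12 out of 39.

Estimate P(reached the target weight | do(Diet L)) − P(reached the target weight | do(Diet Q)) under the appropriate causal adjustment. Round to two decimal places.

+0.09

Since starting body condition is a pre-existing factor (not a product of the diet) and it affects the outcome on its own, it is a confounder. The stratified rates, not the pooled rate, identify the causal effect.
Adjusting over the population distribution of starting body condition: 0.369·(0.897−0.851) + 0.333·(0.825−0.731) + 0.298·(0.441−0.308) = +0.088.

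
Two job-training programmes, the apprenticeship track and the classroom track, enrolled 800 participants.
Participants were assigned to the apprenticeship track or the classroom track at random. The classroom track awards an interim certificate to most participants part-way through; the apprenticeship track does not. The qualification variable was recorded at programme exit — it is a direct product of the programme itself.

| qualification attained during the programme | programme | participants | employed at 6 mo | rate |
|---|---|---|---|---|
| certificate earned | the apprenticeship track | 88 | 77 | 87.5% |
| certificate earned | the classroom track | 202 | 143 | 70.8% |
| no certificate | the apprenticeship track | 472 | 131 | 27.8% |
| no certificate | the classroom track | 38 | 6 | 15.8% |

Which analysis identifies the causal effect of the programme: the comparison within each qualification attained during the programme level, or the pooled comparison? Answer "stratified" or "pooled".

the apprenticeship track is higher inside every qualification attained during the programme stratum but the classroom track is higher in aggregate. Whether to stratify depends on how qualification attained during the programme relates to the programme.
The distribution of qualification attained during the programme is itself part of what the programme does — it is an intermediate outcome. Holding it fixed would remove that part of the effect; the total effect is the pooled difference.
Pooled: the apprenticeship track 37.1% vs the classroom track 62.1%; the classroom track is higher overall.

pooled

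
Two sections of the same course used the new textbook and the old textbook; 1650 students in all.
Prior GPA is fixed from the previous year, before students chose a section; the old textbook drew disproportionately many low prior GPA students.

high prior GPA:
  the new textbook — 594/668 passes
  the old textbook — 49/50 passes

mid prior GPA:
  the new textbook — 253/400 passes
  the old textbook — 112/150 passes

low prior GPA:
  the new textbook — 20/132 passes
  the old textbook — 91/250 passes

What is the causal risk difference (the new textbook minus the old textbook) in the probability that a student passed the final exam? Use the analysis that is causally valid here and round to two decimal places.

-0.13

Prior GPA band differs across teaching methods for reasons unrelated to any effect of the teaching method itself, and it separately predicts the outcome — a classic confounder. We must compare within prior GPA band levels.
Adjusting over the population distribution of prior GPA band: 0.435·(0.889−0.980) + 0.333·(0.632−0.747) + 0.232·(0.152−0.364) = -0.127.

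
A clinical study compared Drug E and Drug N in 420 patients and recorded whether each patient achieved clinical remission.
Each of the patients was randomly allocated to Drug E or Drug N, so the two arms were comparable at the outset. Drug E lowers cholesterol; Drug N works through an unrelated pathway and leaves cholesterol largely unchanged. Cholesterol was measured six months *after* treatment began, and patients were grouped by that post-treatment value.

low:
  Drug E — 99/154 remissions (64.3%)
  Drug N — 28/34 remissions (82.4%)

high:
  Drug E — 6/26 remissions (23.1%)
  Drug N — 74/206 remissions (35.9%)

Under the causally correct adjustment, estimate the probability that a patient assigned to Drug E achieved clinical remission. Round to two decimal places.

Cholesterol is downstream of the drug. One should not condition on a consequence of treatment, so the overall rates are the right comparison.
So P(outcome | do(Drug E)) is just the pooled rate for Drug E: 105/180 = 0.583.

0.58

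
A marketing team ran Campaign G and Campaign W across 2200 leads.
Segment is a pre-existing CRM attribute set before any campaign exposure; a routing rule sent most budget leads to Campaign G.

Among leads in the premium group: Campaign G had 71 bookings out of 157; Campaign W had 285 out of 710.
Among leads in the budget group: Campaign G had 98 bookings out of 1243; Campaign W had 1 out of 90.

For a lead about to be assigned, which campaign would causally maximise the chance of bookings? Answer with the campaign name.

Customer segment is set before the campaign has any effect — it is not caused by the campaign — and it independently drives the outcome. That makes it a confounder, so the causal comparison is within customer segment levels.
Within each level — premium: 45.2% vs 40.1%; budget: 7.9% vs 1.1% — Campaign G is higher every time.

Campaign G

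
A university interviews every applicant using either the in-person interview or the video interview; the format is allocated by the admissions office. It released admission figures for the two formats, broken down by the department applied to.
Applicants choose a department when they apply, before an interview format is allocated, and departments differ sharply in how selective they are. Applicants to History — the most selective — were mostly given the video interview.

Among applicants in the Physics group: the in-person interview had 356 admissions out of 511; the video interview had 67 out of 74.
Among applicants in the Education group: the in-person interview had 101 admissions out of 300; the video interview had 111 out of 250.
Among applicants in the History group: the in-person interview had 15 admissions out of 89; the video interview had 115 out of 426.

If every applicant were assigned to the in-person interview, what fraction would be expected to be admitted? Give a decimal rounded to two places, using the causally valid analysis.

The imbalance in department arose from how applicants were allocated, not from anything the interview format did; and department independently affects the outcome. The pooled gap is confounded — condition on department.
Standardising the in-person interview to the population department mix: 0.355·356/511 + 0.333·101/300 + 0.312·15/89 = 0.412.

0.41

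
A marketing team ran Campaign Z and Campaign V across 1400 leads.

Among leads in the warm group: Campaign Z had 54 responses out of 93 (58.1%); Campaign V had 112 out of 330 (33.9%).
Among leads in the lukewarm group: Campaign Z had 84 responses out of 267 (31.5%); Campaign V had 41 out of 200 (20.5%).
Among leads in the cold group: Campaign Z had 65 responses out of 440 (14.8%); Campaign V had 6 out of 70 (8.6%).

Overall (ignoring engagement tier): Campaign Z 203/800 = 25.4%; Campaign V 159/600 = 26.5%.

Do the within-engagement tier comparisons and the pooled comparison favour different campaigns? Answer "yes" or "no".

Within each engagement tier level (warm 58.1% vs 33.9%; lukewarm 31.5% vs 20.5%; cold 14.8% vs 8.6%), Campaign Z has the higher rate every time. Pooled: 25.4% vs 26.5% — Campaign V has the higher rate overall. The two comparisons disagree.

yes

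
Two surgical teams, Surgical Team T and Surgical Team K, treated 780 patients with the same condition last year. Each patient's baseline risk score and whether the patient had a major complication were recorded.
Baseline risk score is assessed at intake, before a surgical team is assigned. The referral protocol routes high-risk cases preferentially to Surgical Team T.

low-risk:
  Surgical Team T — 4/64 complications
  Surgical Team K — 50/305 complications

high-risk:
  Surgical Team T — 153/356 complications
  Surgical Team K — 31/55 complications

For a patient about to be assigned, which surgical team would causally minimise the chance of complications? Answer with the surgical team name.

Surgical Team T

The baseline risk score-specific comparison favours Surgical Team T throughout, but the pooled figures favour Surgical Team K. The question is whether to condition on baseline risk score.
Nothing the surgical team does changes baseline risk score; the imbalance is an allocation artefact. With baseline risk score also predicting the outcome, the pooled figure is confounded, and the within-stratum comparison is the causal one.
Within each level — low-risk: 6.2% vs 16.4%; high-risk: 43.0% vs 56.4% — Surgical Team T is lower every time.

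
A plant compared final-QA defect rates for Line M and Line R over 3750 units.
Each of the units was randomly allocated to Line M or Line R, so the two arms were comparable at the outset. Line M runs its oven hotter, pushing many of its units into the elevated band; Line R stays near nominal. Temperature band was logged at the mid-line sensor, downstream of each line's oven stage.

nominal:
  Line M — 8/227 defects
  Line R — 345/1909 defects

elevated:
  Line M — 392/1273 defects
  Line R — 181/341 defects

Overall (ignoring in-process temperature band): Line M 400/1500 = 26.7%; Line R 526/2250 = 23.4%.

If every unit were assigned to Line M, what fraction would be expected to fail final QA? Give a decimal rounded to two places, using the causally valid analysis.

Within every in-process temperature band level Line M has the lower rate, yet pooled Line R does — Simpson's reversal.
In-process temperature band is downstream of the line. One should not condition on a consequence of treatment, so the overall rates are the right comparison.
So P(outcome | do(Line M)) is just the pooled rate for Line M: 400/1500 = 0.267.

0.27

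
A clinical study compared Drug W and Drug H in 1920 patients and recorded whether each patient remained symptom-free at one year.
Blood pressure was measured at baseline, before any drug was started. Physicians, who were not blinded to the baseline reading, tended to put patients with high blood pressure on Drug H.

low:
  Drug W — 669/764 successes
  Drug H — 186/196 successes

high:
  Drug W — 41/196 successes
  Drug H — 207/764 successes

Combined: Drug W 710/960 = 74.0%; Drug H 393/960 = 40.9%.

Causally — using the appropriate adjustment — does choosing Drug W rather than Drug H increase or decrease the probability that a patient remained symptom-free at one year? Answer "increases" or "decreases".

decreases

Blood pressure differs across drugs for reasons unrelated to any effect of the drug itself, and it separately predicts the outcome — a classic confounder. We must compare within blood pressure levels.
Within each level — low: 87.6% vs 94.9%; high: 20.9% vs 27.1% — Drug H is higher every time.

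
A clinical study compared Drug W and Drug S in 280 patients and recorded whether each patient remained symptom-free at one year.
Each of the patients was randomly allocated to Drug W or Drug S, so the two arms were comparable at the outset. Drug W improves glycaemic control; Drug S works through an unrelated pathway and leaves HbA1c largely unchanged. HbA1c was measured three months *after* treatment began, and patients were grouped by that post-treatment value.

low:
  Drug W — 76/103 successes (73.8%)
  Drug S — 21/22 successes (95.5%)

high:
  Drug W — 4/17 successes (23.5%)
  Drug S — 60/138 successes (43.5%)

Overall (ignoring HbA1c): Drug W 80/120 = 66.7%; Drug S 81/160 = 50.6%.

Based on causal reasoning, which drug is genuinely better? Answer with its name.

HbA1c lies on the pathway drug → HbA1c → outcome, so adjusting for it blocks the indirect effect. For the total causal effect of drug, use the unadjusted pooled rates.
Pooled: Drug W 66.7% vs Drug S 50.6%; Drug W is higher overall.

Drug W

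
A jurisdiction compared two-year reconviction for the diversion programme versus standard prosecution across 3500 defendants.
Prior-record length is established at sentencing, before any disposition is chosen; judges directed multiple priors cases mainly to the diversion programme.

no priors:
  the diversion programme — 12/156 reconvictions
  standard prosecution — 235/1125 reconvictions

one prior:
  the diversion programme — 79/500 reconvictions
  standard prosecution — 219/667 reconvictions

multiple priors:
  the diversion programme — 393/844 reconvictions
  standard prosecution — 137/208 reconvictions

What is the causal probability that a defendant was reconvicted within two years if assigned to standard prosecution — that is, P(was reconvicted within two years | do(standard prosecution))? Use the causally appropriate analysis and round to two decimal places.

0.38

The stratified and pooled comparisons disagree (the diversion programme wins within each prior-record length; standard prosecution wins overall), so the answer turns on the causal role of prior-record length.
Prior-record length differs across dispositions for reasons unrelated to any effect of the disposition itself, and it separately predicts the outcome — a classic confounder. We must compare within prior-record length levels.
Standardising standard prosecution to the population prior-record length mix: 0.366·235/1125 + 0.333·219/667 + 0.301·137/208 = 0.384.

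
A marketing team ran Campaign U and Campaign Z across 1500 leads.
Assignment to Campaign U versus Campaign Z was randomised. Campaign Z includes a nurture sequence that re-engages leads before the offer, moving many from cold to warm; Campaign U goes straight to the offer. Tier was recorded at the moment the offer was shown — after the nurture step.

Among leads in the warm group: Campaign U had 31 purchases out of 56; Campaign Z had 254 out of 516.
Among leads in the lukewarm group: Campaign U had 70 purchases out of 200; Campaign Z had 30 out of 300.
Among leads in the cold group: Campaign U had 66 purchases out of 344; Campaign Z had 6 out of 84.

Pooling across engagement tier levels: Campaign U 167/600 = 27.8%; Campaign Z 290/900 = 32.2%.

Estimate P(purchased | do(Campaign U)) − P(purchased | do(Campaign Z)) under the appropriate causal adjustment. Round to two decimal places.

The engagement tier-specific comparison favours Campaign U throughout, but the pooled figures favour Campaign Z. The question is whether to condition on engagement tier.
Stratifying would compare campaigns among leads the campaigns themselves sorted into engagement tier groups — a form of selection on an intermediate. The unconditioned pooled rates give the total causal effect.
The causal difference is the pooled difference: 0.278 − 0.322 = -0.044.

-0.04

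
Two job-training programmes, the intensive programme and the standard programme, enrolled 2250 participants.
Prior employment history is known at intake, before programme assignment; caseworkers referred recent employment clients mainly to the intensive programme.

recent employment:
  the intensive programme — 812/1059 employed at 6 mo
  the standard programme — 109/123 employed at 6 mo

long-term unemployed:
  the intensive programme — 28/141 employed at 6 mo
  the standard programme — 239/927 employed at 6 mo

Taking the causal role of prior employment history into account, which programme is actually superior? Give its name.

The stratified and pooled comparisons disagree (the standard programme wins within each prior employment history; the intensive programme wins overall), so the answer turns on the causal role of prior employment history.
Prior employment history differs across programmes for reasons unrelated to any effect of the programme itself, and it separately predicts the outcome — a classic confounder. We must compare within prior employment history levels.
Within each level — recent employment: 76.7% vs 88.6%; long-term unemployed: 19.9% vs 25.8% — the standard programme is higher every time.

the standard programme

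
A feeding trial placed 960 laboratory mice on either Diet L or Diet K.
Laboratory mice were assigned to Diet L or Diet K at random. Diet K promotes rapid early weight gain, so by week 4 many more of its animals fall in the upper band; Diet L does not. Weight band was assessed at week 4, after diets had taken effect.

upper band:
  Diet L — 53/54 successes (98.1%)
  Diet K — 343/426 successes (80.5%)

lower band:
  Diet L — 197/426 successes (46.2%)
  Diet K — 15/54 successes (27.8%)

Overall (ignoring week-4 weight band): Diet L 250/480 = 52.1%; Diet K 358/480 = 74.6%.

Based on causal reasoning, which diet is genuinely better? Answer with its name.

Stratifying would compare diets among laboratory mice the diets themselves sorted into week-4 weight band groups — a form of selection on an intermediate. The unconditioned pooled rates give the total causal effect.
Pooled: Diet L 52.1% vs Diet K 74.6%; Diet K is higher overall.

Diet K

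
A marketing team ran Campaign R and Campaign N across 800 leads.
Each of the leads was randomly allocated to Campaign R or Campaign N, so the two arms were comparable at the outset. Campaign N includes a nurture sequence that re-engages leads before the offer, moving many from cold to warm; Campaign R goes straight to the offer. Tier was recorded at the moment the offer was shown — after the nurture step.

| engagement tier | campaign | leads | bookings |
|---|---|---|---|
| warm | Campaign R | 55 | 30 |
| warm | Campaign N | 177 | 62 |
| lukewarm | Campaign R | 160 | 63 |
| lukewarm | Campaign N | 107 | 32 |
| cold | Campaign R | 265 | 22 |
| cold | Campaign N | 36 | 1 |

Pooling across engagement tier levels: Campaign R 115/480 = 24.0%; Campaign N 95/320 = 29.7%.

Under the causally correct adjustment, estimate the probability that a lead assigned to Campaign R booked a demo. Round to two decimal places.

The engagement tier-specific comparison favours Campaign R throughout, but the pooled figures favour Campaign N. The question is whether to condition on engagement tier.
Engagement tier lies on the pathway campaign → engagement tier → outcome, so adjusting for it blocks the indirect effect. For the total causal effect of campaign, use the unadjusted pooled rates.
So P(outcome | do(Campaign R)) is just the pooled rate for Campaign R: 115/480 = 0.240.

0.24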